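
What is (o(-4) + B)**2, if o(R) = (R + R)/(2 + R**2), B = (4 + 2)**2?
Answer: 102400/81 ≈ 1264.2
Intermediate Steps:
B = 36 (B = 6**2 = 36)
o(R) = 2*R/(2 + R**2) (o(R) = (2*R)/(2 + R**2) = 2*R/(2 + R**2))
(o(-4) + B)**2 = (2*(-4)/(2 + (-4)**2) + 36)**2 = (2*(-4)/(2 + 16) + 36)**2 = (2*(-4)/18 + 36)**2 = (2*(-4)*(1/18) + 36)**2 = (-4/9 + 36)**2 = (320/9)**2 = 102400/81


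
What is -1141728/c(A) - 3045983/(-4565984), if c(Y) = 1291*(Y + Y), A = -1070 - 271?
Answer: 2626618695083/2634924348768 ≈ 0.99685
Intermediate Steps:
A = -1341
c(Y) = 2582*Y (c(Y) = 1291*(2*Y) = 2582*Y)
-1141728/c(A) - 3045983/(-4565984) = -1141728/(2582*(-1341)) - 3045983/(-4565984) = -1141728/(-3462462) - 3045983*(-1/4565984) = -1141728*(-1/3462462) + 3045983/4565984 = 190288/577077 + 3045983/4565984 = 2626618695083/2634924348768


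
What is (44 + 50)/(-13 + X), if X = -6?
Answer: -94/19 ≈ -4.9474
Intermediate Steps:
(44 + 50)/(-13 + X) = (44 + 50)/(-13 - 6) = 94/(-19) = -1/19*94 = -94/19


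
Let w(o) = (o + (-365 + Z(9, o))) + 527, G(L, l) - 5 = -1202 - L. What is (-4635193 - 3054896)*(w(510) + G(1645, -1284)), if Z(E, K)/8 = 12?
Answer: 15949244586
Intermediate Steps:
Z(E, K) = 96 (Z(E, K) = 8*12 = 96)
G(L, l) = -1197 - L (G(L, l) = 5 + (-1202 - L) = -1197 - L)
w(o) = 258 + o (w(o) = (o + (-365 + 96)) + 527 = (o - 269) + 527 = (-269 + o) + 527 = 258 + o)
(-4635193 - 3054896)*(w(510) + G(1645, -1284)) = (-4635193 - 3054896)*((258 + 510) + (-1197 - 1*1645)) = -7690089*(768 + (-1197 - 1645)) = -7690089*(768 - 2842) = -7690089*(-2074) = 15949244586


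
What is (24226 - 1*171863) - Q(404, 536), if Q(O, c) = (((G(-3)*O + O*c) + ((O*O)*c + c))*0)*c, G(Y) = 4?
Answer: -147637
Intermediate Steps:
Q(O, c) = 0 (Q(O, c) = (((4*O + O*c) + ((O*O)*c + c))*0)*c = (((4*O + O*c) + (O**2*c + c))*0)*c = (((4*O + O*c) + (c*O**2 + c))*0)*c = (((4*O + O*c) + (c + c*O**2))*0)*c = ((c + 4*O + O*c + c*O**2)*0)*c = 0*c = 0)
(24226 - 1*171863) - Q(404, 536) = (24226 - 1*171863) - 1*0 = (24226 - 171863) + 0 = -147637 + 0 = -147637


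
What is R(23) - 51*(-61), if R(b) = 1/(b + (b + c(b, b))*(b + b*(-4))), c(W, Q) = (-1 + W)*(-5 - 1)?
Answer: 23469385/7544 ≈ 3111.0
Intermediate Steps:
c(W, Q) = 6 - 6*W (c(W, Q) = (-1 + W)*(-6) = 6 - 6*W)
R(b) = 1/(b - 3*b*(6 - 5*b)) (R(b) = 1/(b + (b + (6 - 6*b))*(b + b*(-4))) = 1/(b + (6 - 5*b)*(b - 4*b)) = 1/(b + (6 - 5*b)*(-3*b)) = 1/(b - 3*b*(6 - 5*b)))
R(23) - 51*(-61) = 1/(23*(-17 + 15*23)) - 51*(-61) = 1/(23*(-17 + 345)) + 3111 = (1/23)/328 + 3111 = (1/23)*(1/328) + 3111 = 1/7544 + 3111 = 23469385/7544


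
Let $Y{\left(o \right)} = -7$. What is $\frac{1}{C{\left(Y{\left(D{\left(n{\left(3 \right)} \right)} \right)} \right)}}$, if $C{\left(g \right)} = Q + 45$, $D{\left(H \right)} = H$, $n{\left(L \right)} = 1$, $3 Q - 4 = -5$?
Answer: $\frac{3}{134} \approx 0.022388$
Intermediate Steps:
$Q = - \frac{1}{3}$ ($Q = \frac{4}{3} + \frac{1}{3} \left(-5\right) = \frac{4}{3} - \frac{5}{3} = - \frac{1}{3} \approx -0.33333$)
$C{\left(g \right)} = \frac{134}{3}$ ($C{\left(g \right)} = - \frac{1}{3} + 45 = \frac{134}{3}$)
$\frac{1}{C{\left(Y{\left(D{\left(n{\left(3 \right)} \right)} \right)} \right)}} = \frac{1}{\frac{134}{3}} = \frac{3}{134}$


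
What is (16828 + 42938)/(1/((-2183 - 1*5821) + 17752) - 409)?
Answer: -194199656/1328977 ≈ -146.13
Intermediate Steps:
(16828 + 42938)/(1/((-2183 - 1*5821) + 17752) - 409) = 59766/(1/((-2183 - 5821) + 17752) - 409) = 59766/(1/(-8004 + 17752) - 409) = 59766/(1/9748 - 409) = 59766/(-3986931/9748) = 59766*(-9748/3986931) = -194199656/1328977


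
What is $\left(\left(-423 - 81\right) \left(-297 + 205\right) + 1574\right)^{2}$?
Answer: $2298435364$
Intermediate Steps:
$\left(\left(-423 - 81\right) \left(-297 + 205\right) + 1574\right)^{2} = \left(\left(-504\right) \left(-92\right) + 1574\right)^{2} = \left(46368 + 1574\right)^{2} = 47942^{2} = 2298435364$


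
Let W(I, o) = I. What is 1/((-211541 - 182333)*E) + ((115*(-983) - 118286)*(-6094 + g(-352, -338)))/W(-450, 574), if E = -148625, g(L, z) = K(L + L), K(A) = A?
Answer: -613723732447501387/175618569750 ≈ -3.4946e+6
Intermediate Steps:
g(L, z) = 2*L (g(L, z) = L + L = 2*L)
1/((-211541 - 182333)*E) + ((115*(-983) - 118286)*(-6094 + g(-352, -338)))/W(-450, 574) = 1/(-211541 - 182333*(-148625)) + ((115*(-983) - 118286)*(-6094 + 2*(-352)))/(-450) = -1/148625/(-393874) + ((-113045 - 118286)*(-6094 - 704))*(-1/450) = -1/393874*(-1/148625) - 231331*(-6798)*(-1/450) = 1/58539523250 + 1572588138*(-1/450) = 1/58539523250 - 262098023/75 = -613723732447501387/175618569750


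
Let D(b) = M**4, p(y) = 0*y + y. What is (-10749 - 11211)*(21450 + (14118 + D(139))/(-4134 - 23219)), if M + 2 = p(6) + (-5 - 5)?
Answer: -12884073334560/27353 ≈ -4.7103e+8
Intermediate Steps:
p(y) = y (p(y) = 0 + y = y)
M = -6 (M = -2 + (6 + (-5 - 5)) = -2 + (6 - 10) = -2 - 4 = -6)
D(b) = 1296 (D(b) = (-6)**4 = 1296)
(-10749 - 11211)*(21450 + (14118 + D(139))/(-4134 - 23219)) = (-10749 - 11211)*(21450 + (14118 + 1296)/(-4134 - 23219)) = -21960*(21450 + 15414/(-27353)) = -21960*(21450 + 15414*(-1/27353)) = -21960*(21450 - 15414/27353) = -21960*586706436/27353 = -12884073334560/27353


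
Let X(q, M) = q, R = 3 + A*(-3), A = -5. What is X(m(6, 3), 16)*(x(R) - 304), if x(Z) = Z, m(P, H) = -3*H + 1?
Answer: 2288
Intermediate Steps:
R = 18 (R = 3 - 5*(-3) = 3 + 15 = 18)
m(P, H) = 1 - 3*H
X(m(6, 3), 16)*(x(R) - 304) = (1 - 3*3)*(18 - 304) = (1 - 9)*(-286) = -8*(-286) = 2288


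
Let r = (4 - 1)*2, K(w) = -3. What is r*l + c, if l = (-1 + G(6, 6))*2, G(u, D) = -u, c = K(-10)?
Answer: -87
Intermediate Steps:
c = -3
r = 6 (r = 3*2 = 6)
l = -14 (l = (-1 - 1*6)*2 = (-1 - 6)*2 = -7*2 = -14)
r*l + c = 6*(-14) - 3 = -84 - 3 = -87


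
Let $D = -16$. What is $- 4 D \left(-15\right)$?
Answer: $-960$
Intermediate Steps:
$- 4 D \left(-15\right) = \left(-4\right) \left(-16\right) \left(-15\right) = 64 \left(-15\right) = -960$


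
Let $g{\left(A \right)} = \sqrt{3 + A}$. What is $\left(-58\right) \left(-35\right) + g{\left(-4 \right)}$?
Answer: $2030 + i \approx 2030.0 + 1.0 i$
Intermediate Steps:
$\left(-58\right) \left(-35\right) + g{\left(-4 \right)} = \left(-58\right) \left(-35\right) + \sqrt{3 - 4} = 2030 + \sqrt{-1} = 2030 + i$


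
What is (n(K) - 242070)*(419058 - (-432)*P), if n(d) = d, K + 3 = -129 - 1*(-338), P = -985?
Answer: 1562925168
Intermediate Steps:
K = 206 (K = -3 + (-129 - 1*(-338)) = -3 + (-129 + 338) = -3 + 209 = 206)
(n(K) - 242070)*(419058 - (-432)*P) = (206 - 242070)*(419058 - (-432)*(-985)) = -241864*(419058 - 1*425520) = -241864*(419058 - 425520) = -241864*(-6462) = 1562925168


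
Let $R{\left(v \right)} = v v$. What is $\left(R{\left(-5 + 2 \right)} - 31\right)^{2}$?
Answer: $484$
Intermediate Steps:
$R{\left(v \right)} = v^{2}$
$\left(R{\left(-5 + 2 \right)} - 31\right)^{2} = \left(\left(-5 + 2\right)^{2} - 31\right)^{2} = \left(\left(-3\right)^{2} - 31\right)^{2} = \left(9 - 31\right)^{2} = \left(-22\right)^{2} = 484$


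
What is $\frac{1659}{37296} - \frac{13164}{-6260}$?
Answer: $\frac{5968451}{2779440} \approx 2.1474$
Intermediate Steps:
$\frac{1659}{37296} - \frac{13164}{-6260} = 1659 \cdot \frac{1}{37296} - - \frac{3291}{1565} = \frac{79}{1776} + \frac{3291}{1565} = \frac{5968451}{2779440}$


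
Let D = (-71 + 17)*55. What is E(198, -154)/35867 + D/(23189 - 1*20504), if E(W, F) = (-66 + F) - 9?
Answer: -7142657/6420193 ≈ -1.1125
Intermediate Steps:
E(W, F) = -75 + F
D = -2970 (D = -54*55 = -2970)
E(198, -154)/35867 + D/(23189 - 1*20504) = (-75 - 154)/35867 - 2970/(23189 - 1*20504) = -229*1/35867 - 2970/(23189 - 20504) = -229/35867 - 2970/2685 = -229/35867 - 2970*1/2685 = -229/35867 - 198/179 = -7142657/6420193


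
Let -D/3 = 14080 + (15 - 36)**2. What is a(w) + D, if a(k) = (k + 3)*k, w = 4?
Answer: -43535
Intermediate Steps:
D = -43563 (D = -3*(14080 + (15 - 36)**2) = -3*(14080 + (-21)**2) = -3*(14080 + 441) = -3*14521 = -43563)
a(k) = k*(3 + k) (a(k) = (3 + k)*k = k*(3 + k))
a(w) + D = 4*(3 + 4) - 43563 = 4*7 - 43563 = 28 - 43563 = -43535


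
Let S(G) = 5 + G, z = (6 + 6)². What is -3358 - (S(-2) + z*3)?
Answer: -3793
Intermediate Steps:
z = 144 (z = 12² = 144)
-3358 - (S(-2) + z*3) = -3358 - ((5 - 2) + 144*3) = -3358 - (3 + 432) = -3358 - 1*435 = -3358 - 435 = -3793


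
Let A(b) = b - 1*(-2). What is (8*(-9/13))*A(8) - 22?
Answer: -1006/13 ≈ -77.385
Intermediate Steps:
A(b) = 2 + b (A(b) = b + 2 = 2 + b)
(8*(-9/13))*A(8) - 22 = (8*(-9/13))*(2 + 8) - 22 = (8*(-9*1/13))*10 - 22 = (8*(-9/13))*10 - 22 = -72/13*10 - 22 = -720/13 - 22 = -1006/13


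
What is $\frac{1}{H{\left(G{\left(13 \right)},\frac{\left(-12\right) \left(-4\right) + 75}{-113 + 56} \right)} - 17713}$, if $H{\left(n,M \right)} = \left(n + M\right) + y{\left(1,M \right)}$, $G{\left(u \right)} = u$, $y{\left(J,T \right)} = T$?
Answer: $- \frac{19}{336382} \approx -5.6483 \cdot 10^{-5}$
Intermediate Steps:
$H{\left(n,M \right)} = n + 2 M$ ($H{\left(n,M \right)} = \left(n + M\right) + M = \left(M + n\right) + M = n + 2 M$)
$\frac{1}{H{\left(G{\left(13 \right)},\frac{\left(-12\right) \left(-4\right) + 75}{-113 + 56} \right)} - 17713} = \frac{1}{\left(13 + 2 \frac{\left(-12\right) \left(-4\right) + 75}{-113 + 56}\right) - 17713} = \frac{1}{\left(13 + 2 \frac{48 + 75}{-57}\right) - 17713} = \frac{1}{\left(13 + 2 \cdot 123 \left(- \frac{1}{57}\right)\right) - 17713} = \frac{1}{\left(13 + 2 \left(- \frac{41}{19}\right)\right) - 17713} = \frac{1}{\left(13 - \frac{82}{19}\right) - 17713} = \frac{1}{\frac{165}{19} - 17713} = \frac{1}{- \frac{336382}{19}} = - \frac{19}{336382}$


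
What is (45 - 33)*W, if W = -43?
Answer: -516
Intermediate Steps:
(45 - 33)*W = (45 - 33)*(-43) = 12*(-43) = -516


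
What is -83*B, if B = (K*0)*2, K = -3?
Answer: 0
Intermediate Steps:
B = 0 (B = -3*0*2 = 0*2 = 0)
-83*B = -83*0 = 0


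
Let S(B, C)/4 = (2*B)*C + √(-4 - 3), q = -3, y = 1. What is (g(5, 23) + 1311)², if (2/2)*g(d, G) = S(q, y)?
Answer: 1656257 + 10296*I*√7 ≈ 1.6563e+6 + 27241.0*I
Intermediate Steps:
S(B, C) = 4*I*√7 + 8*B*C (S(B, C) = 4*((2*B)*C + √(-4 - 3)) = 4*(2*B*C + √(-7)) = 4*(2*B*C + I*√7) = 4*(I*√7 + 2*B*C) = 4*I*√7 + 8*B*C)
g(d, G) = -24 + 4*I*√7 (g(d, G) = 4*I*√7 + 8*(-3)*1 = 4*I*√7 - 24 = -24 + 4*I*√7)
(g(5, 23) + 1311)² = ((-24 + 4*I*√7) + 1311)² = (1287 + 4*I*√7)²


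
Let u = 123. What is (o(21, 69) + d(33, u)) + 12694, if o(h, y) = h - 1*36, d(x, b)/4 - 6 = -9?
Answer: 12667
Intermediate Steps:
d(x, b) = -12 (d(x, b) = 24 + 4*(-9) = 24 - 36 = -12)
o(h, y) = -36 + h (o(h, y) = h - 36 = -36 + h)
(o(21, 69) + d(33, u)) + 12694 = ((-36 + 21) - 12) + 12694 = (-15 - 12) + 12694 = -27 + 12694 = 12667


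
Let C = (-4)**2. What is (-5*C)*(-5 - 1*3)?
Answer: 640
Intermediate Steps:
C = 16
(-5*C)*(-5 - 1*3) = (-5*16)*(-5 - 1*3) = -80*(-5 - 3) = -80*(-8) = 640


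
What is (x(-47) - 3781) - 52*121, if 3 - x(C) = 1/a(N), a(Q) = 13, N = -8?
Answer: -130911/13 ≈ -10070.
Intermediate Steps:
x(C) = 38/13 (x(C) = 3 - 1/13 = 38/13)
(x(-47) - 3781) - 52*121 = (38/13 - 3781) - 52*121 = -49115/13 - 6292 = -130911/13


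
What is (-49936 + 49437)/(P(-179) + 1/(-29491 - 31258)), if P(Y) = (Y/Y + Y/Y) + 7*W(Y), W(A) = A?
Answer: 30313751/75997000 ≈ 0.39888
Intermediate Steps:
P(Y) = 2 + 7*Y (P(Y) = (Y/Y + Y/Y) + 7*Y = (1 + 1) + 7*Y = 2 + 7*Y)
(-49936 + 49437)/(P(-179) + 1/(-29491 - 31258)) = (-49936 + 49437)/((2 + 7*(-179)) + 1/(-29491 - 31258)) = -499/((2 - 1253) + 1/(-60749)) = -499/(-1251 - 1/60749) = -499/(-75997000/60749) = -499*(-60749/75997000) = 30313751/75997000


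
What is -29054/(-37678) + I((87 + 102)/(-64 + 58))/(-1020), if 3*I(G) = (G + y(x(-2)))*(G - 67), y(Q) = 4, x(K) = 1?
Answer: -5262017/46117872 ≈ -0.11410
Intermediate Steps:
I(G) = (-67 + G)*(4 + G)/3 (I(G) = ((G + 4)*(G - 67))/3 = ((4 + G)*(-67 + G))/3 = ((-67 + G)*(4 + G))/3 = (-67 + G)*(4 + G)/3)
-29054/(-37678) + I((87 + 102)/(-64 + 58))/(-1020) = -29054/(-37678) + (-268/3 - 21*(87 + 102)/(-64 + 58) + ((87 + 102)/(-64 + 58))²/3)/(-1020) = -29054*(-1/37678) + (-268/3 - 3969/(-6) + (189/(-6))²/3)*(-1/1020) = 14527/18839 + (-268/3 - 3969*(-1)/6 + (189*(-⅙))²/3)*(-1/1020) = 14527/18839 + (-268/3 - 21*(-63/2) + (-63/2)²/3)*(-1/1020) = 14527/18839 + (-268/3 + 1323/2 + (⅓)*(3969/4))*(-1/1020) = 14527/18839 + (-268/3 + 1323/2 + 1323/4)*(-1/1020) = 14527/18839 + (10835/12)*(-1/1020) = 14527/18839 - 2167/2448 = -5262017/46117872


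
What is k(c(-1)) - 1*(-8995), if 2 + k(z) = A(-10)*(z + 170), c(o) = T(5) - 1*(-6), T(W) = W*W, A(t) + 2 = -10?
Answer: 6581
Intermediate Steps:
A(t) = -12 (A(t) = -2 - 10 = -12)
T(W) = W²
c(o) = 31 (c(o) = 5² - 1*(-6) = 25 + 6 = 31)
k(z) = -2042 - 12*z (k(z) = -2 - 12*(z + 170) = -2 - 12*(170 + z) = -2 + (-2040 - 12*z) = -2042 - 12*z)
k(c(-1)) - 1*(-8995) = (-2042 - 12*31) - 1*(-8995) = (-2042 - 372) + 8995 = -2414 + 8995 = 6581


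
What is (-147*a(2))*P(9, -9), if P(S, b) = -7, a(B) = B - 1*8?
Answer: -6174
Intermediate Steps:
a(B) = -8 + B (a(B) = B - 8 = -8 + B)
(-147*a(2))*P(9, -9) = -147*(-8 + 2)*(-7) = -147*(-6)*(-7) = 882*(-7) = -6174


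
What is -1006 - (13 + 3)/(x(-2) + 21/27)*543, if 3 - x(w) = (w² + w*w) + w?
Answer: 14518/5 ≈ 2903.6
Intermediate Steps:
x(w) = 3 - w - 2*w² (x(w) = 3 - ((w² + w*w) + w) = 3 - ((w² + w²) + w) = 3 - (2*w² + w) = 3 - (w + 2*w²) = 3 + (-w - 2*w²) = 3 - w - 2*w²)
-1006 - (13 + 3)/(x(-2) + 21/27)*543 = -1006 - (13 + 3)/((3 - 1*(-2) - 2*(-2)²) + 21/27)*543 = -1006 - 16/((3 + 2 - 2*4) + 21*(1/27))*543 = -1006 - 16/((3 + 2 - 8) + 7/9)*543 = -1006 - 16/(-3 + 7/9)*543 = -1006 - 16/(-20/9)*543 = -1006 - 16*(-9/20)*543 = -1006 - (-36)*543/5 = -1006 - 1*(-19548/5) = -1006 + 19548/5 = 14518/5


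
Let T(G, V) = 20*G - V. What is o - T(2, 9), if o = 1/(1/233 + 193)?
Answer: -1393837/44970 ≈ -30.995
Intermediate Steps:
T(G, V) = -V + 20*G
o = 233/44970 (o = 1/(1/233 + 193) = 1/(44970/233) = 233/44970 ≈ 0.0051812)
o - T(2, 9) = 233/44970 - (-1*9 + 20*2) = 233/44970 - (-9 + 40) = 233/44970 - 1*31 = 233/44970 - 31 = -1393837/44970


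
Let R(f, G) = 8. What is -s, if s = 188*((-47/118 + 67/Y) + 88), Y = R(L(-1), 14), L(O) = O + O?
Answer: -2129147/118 ≈ -18044.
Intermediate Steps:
L(O) = 2*O
Y = 8
s = 2129147/118 (s = 188*((-47/118 + 67/8) + 88) = 188*(3765/472 + 88) = 188*(45301/472) = 2129147/118 ≈ 18044.)
-s = -1*2129147/118 = -2129147/118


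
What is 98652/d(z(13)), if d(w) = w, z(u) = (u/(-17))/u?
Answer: -1677084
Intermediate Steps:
z(u) = -1/17 (z(u) = (u*(-1/17))/u = (-u/17)/u = -1/17)
98652/d(z(13)) = 98652/(-1/17) = 98652*(-17) = -1677084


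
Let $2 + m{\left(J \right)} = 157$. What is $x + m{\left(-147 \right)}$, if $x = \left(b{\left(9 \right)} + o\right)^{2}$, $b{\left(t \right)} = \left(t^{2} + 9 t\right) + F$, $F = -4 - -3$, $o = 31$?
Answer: $37019$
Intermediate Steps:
$m{\left(J \right)} = 155$ ($m{\left(J \right)} = -2 + 157 = 155$)
$F = -1$ ($F = -4 + 3 = -1$)
$b{\left(t \right)} = -1 + t^{2} + 9 t$ ($b{\left(t \right)} = \left(t^{2} + 9 t\right) - 1 = -1 + t^{2} + 9 t$)
$x = 36864$ ($x = \left(\left(-1 + 9^{2} + 9 \cdot 9\right) + 31\right)^{2} = \left(\left(-1 + 81 + 81\right) + 31\right)^{2} = \left(161 + 31\right)^{2} = 192^{2} = 36864$)
$x + m{\left(-147 \right)} = 36864 + 155 = 37019$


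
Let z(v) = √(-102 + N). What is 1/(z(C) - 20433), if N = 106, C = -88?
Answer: -1/20431 ≈ -4.8945e-5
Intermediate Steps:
z(v) = 2 (z(v) = √(-102 + 106) = √4 = 2)
1/(z(C) - 20433) = 1/(2 - 20433) = 1/(-20431) = -1/20431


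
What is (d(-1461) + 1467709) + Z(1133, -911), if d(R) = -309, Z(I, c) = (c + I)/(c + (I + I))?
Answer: 1988327222/1355 ≈ 1.4674e+6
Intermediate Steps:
Z(I, c) = (I + c)/(c + 2*I)
(d(-1461) + 1467709) + Z(1133, -911) = (-309 + 1467709) + (1133 - 911)/(-911 + 2*1133) = 1467400 + 222/(-911 + 2266) = 1467400 + 222/1355 = 1988327222/1355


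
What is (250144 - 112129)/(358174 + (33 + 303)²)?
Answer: 27603/94214 ≈ 0.29298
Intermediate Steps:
(250144 - 112129)/(358174 + (33 + 303)²) = 138015/(358174 + 336²) = 138015/(358174 + 112896) = 138015/471070 = 138015*(1/471070) = 27603/94214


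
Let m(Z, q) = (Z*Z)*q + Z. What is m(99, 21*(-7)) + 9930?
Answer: -1430718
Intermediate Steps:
m(Z, q) = Z + q*Z**2 (m(Z, q) = Z**2*q + Z = q*Z**2 + Z = Z + q*Z**2)
m(99, 21*(-7)) + 9930 = 99*(1 + 99*(21*(-7))) + 9930 = 99*(1 + 99*(-147)) + 9930 = 99*(1 - 14553) + 9930 = 99*(-14552) + 9930 = -1440648 + 9930 = -1430718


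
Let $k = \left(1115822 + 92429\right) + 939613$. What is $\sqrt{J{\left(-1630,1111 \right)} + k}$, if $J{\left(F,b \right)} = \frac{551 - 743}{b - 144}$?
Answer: $\frac{2 \sqrt{502110953558}}{967} \approx 1465.6$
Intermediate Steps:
$k = 2147864$ ($k = 1208251 + 939613 = 2147864$)
$J{\left(F,b \right)} = - \frac{192}{-144 + b}$
$\sqrt{J{\left(-1630,1111 \right)} + k} = \sqrt{- \frac{192}{-144 + 1111} + 2147864} = \sqrt{- \frac{192}{967} + 2147864} = \sqrt{\frac{2076984296}{967}} = \frac{2 \sqrt{502110953558}}{967}$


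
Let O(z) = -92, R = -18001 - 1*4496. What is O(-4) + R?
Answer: -22589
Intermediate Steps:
R = -22497 (R = -18001 - 4496 = -22497)
O(-4) + R = -92 - 22497 = -22589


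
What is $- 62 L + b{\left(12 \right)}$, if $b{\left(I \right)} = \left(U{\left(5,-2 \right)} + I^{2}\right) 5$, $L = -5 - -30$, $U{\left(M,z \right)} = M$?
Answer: $-805$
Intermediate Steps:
$L = 25$ ($L = -5 + 30 = 25$)
$b{\left(I \right)} = 25 + 5 I^{2}$ ($b{\left(I \right)} = \left(5 + I^{2}\right) 5 = 25 + 5 I^{2}$)
$- 62 L + b{\left(12 \right)} = \left(-62\right) 25 + \left(25 + 5 \cdot 12^{2}\right) = -1550 + \left(25 + 5 \cdot 144\right) = -1550 + \left(25 + 720\right) = -1550 + 745 = -805$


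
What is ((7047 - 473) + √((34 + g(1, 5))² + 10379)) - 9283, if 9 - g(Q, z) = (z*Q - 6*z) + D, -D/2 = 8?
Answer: -2709 + √17435 ≈ -2577.0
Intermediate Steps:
D = -16 (D = -2*8 = -16)
g(Q, z) = 25 + 6*z - Q*z (g(Q, z) = 9 - ((z*Q - 6*z) - 16) = 9 - ((Q*z - 6*z) - 16) = 9 - ((-6*z + Q*z) - 16) = 9 - (-16 - 6*z + Q*z) = 9 + (16 + 6*z - Q*z) = 25 + 6*z - Q*z)
((7047 - 473) + √((34 + g(1, 5))² + 10379)) - 9283 = ((7047 - 473) + √((34 + (25 + 6*5 - 1*1*5))² + 10379)) - 9283 = (6574 + √((34 + (25 + 30 - 5))² + 10379)) - 9283 = (6574 + √((34 + 50)² + 10379)) - 9283 = (6574 + √(84² + 10379)) - 9283 = (6574 + √(7056 + 10379)) - 9283 = (6574 + √17435) - 9283 = -2709 + √17435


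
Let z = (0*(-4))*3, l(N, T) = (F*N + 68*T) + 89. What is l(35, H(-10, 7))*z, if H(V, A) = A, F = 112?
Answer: 0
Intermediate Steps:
l(N, T) = 89 + 68*T + 112*N (l(N, T) = (112*N + 68*T) + 89 = (68*T + 112*N) + 89 = 89 + 68*T + 112*N)
z = 0 (z = 0*3 = 0)
l(35, H(-10, 7))*z = (89 + 68*7 + 112*35)*0 = (89 + 476 + 3920)*0 = 4485*0 = 0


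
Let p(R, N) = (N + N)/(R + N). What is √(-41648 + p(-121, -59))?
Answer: I*√37482610/30 ≈ 204.08*I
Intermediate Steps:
p(R, N) = 2*N/(N + R) (p(R, N) = (2*N)/(N + R) = 2*N/(N + R))
√(-41648 + p(-121, -59)) = √(-41648 + 2*(-59)/(-59 - 121)) = √(-41648 + 2*(-59)/(-180)) = √(-41648 + 2*(-59)*(-1/180)) = √(-41648 + 59/90) = √(-3748261/90) = I*√37482610/30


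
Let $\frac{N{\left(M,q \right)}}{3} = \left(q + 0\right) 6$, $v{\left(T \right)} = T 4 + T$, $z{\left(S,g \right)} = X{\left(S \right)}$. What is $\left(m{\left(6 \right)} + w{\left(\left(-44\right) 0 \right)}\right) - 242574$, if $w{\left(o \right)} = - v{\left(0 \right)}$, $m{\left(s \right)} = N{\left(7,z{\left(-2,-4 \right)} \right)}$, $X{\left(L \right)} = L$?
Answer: $-242610$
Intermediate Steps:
$z{\left(S,g \right)} = S$
$v{\left(T \right)} = 5 T$ ($v{\left(T \right)} = 4 T + T = 5 T$)
$N{\left(M,q \right)} = 18 q$ ($N{\left(M,q \right)} = 3 \left(q + 0\right) 6 = 3 q 6 = 3 \cdot 6 q = 18 q$)
$m{\left(s \right)} = -36$ ($m{\left(s \right)} = 18 \left(-2\right) = -36$)
$w{\left(o \right)} = 0$ ($w{\left(o \right)} = - 5 \cdot 0 = \left(-1\right) 0 = 0$)
$\left(m{\left(6 \right)} + w{\left(\left(-44\right) 0 \right)}\right) - 242574 = \left(-36 + 0\right) - 242574 = -36 - 242574 = -242610$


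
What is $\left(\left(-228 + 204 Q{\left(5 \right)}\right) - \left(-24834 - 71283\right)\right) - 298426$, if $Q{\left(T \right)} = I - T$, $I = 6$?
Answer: $-202333$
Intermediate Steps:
$Q{\left(T \right)} = 6 - T$
$\left(\left(-228 + 204 Q{\left(5 \right)}\right) - \left(-24834 - 71283\right)\right) - 298426 = \left(\left(-228 + 204 \left(6 - 5\right)\right) - \left(-24834 - 71283\right)\right) - 298426 = \left(\left(-228 + 204 \cdot 1\right) - -96117\right) - 298426 = \left(\left(-228 + 204\right) + 96117\right) - 298426 = \left(-24 + 96117\right) - 298426 = 96093 - 298426 = -202333$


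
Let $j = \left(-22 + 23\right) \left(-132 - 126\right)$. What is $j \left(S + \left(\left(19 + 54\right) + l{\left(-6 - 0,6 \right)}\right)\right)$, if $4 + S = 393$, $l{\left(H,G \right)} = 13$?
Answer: $-122550$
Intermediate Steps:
$S = 389$ ($S = -4 + 393 = 389$)
$j = -258$ ($j = 1 \left(-258\right) = -258$)
$j \left(S + \left(\left(19 + 54\right) + l{\left(-6 - 0,6 \right)}\right)\right) = - 258 \left(389 + \left(\left(19 + 54\right) + 13\right)\right) = - 258 \left(389 + \left(73 + 13\right)\right) = - 258 \left(389 + 86\right) = \left(-258\right) 475 = -122550$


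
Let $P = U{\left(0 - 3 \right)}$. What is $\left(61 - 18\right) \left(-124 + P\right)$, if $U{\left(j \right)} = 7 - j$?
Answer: $-4902$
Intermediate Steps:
$P = 10$ ($P = 7 - \left(0 - 3\right) = 7 - -3 = 7 + 3 = 10$)
$\left(61 - 18\right) \left(-124 + P\right) = \left(61 - 18\right) \left(-124 + 10\right) = 43 \left(-114\right) = -4902$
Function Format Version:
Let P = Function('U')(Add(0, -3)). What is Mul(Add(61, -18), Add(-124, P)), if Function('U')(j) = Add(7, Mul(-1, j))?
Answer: -4902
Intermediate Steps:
P = 10 (P = Add(7, Mul(-1, Add(0, -3))) = Add(7, Mul(-1, -3)) = Add(7, 3) = 10)
Mul(Add(61, -18), Add(-124, P)) = Mul(Add(61, -18), Add(-124, 10)) = Mul(43, -114) = -4902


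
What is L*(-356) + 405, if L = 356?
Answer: -126331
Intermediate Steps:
L*(-356) + 405 = 356*(-356) + 405 = -126736 + 405 = -126331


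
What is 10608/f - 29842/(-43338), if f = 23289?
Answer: 192453307/168216447 ≈ 1.1441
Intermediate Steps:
10608/f - 29842/(-43338) = 10608/23289 - 29842/(-43338) = 10608*(1/23289) - 29842*(-1/43338) = 3536/7763 + 14921/21669 = 192453307/168216447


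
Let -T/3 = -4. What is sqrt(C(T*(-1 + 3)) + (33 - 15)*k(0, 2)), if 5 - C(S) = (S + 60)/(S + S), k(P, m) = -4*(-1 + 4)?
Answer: I*sqrt(851)/2 ≈ 14.586*I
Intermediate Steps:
T = 12 (T = -3*(-4) = 12)
k(P, m) = -12 (k(P, m) = -4*3 = -12)
C(S) = 5 - (60 + S)/(2*S) (C(S) = 5 - (S + 60)/(S + S) = 5 - (60 + S)/(2*S))
sqrt(C(T*(-1 + 3)) + (33 - 15)*k(0, 2)) = sqrt((9/2 - 30*1/(12*(-1 + 3))) + (33 - 15)*(-12)) = sqrt((9/2 - 30/(12*2)) + 18*(-12)) = sqrt((9/2 - 30/24) - 216) = sqrt((9/2 - 30*1/24) - 216) = sqrt((9/2 - 5/4) - 216) = sqrt(13/4 - 216) = sqrt(-851/4) = I*sqrt(851)/2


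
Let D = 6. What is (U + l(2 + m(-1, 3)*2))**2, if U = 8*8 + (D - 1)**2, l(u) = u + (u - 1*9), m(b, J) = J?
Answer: 9216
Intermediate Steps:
l(u) = -9 + 2*u (l(u) = u + (u - 9) = u + (-9 + u) = -9 + 2*u)
U = 89 (U = 8*8 + (6 - 1)**2 = 64 + 5**2 = 64 + 25 = 89)
(U + l(2 + m(-1, 3)*2))**2 = (89 + (-9 + 2*(2 + 3*2)))**2 = (89 + (-9 + 2*(2 + 6)))**2 = (89 + (-9 + 2*8))**2 = (89 + (-9 + 16))**2 = (89 + 7)**2 = 96**2 = 9216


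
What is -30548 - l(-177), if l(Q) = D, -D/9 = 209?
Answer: -28667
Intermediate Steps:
D = -1881 (D = -9*209 = -1881)
l(Q) = -1881
-30548 - l(-177) = -30548 - 1*(-1881) = -30548 + 1881 = -28667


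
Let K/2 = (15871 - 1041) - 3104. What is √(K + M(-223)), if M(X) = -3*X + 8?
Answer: 3*√2681 ≈ 155.34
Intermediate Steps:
M(X) = 8 - 3*X
K = 23452 (K = 2*((15871 - 1041) - 3104) = 2*(14830 - 3104) = 2*11726 = 23452)
√(K + M(-223)) = √(23452 + (8 - 3*(-223))) = √(23452 + (8 + 669)) = √(23452 + 677) = √24129 = 3*√2681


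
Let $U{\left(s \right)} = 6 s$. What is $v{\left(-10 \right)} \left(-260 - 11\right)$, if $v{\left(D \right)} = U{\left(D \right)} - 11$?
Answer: $19241$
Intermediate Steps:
$v{\left(D \right)} = -11 + 6 D$ ($v{\left(D \right)} = 6 D - 11 = -11 + 6 D$)
$v{\left(-10 \right)} \left(-260 - 11\right) = \left(-11 + 6 \left(-10\right)\right) \left(-260 - 11\right) = \left(-11 - 60\right) \left(-271\right) = \left(-71\right) \left(-271\right) = 19241$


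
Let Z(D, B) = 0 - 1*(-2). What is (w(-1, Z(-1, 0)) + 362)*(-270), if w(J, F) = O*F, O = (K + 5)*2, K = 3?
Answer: -106380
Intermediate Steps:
Z(D, B) = 2 (Z(D, B) = 0 + 2 = 2)
O = 16 (O = (3 + 5)*2 = 8*2 = 16)
w(J, F) = 16*F
(w(-1, Z(-1, 0)) + 362)*(-270) = (16*2 + 362)*(-270) = (32 + 362)*(-270) = 394*(-270) = -106380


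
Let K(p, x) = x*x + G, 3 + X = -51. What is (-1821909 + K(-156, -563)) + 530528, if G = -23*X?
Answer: -973170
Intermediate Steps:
X = -54 (X = -3 - 51 = -54)
G = 1242 (G = -23*(-54) = 1242)
K(p, x) = 1242 + x**2 (K(p, x) = x*x + 1242 = x**2 + 1242 = 1242 + x**2)
(-1821909 + K(-156, -563)) + 530528 = (-1821909 + (1242 + (-563)**2)) + 530528 = (-1821909 + (1242 + 316969)) + 530528 = (-1821909 + 318211) + 530528 = -1503698 + 530528 = -973170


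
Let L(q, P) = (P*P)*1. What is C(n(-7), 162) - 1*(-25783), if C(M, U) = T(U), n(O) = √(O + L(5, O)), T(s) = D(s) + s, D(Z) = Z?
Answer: 26107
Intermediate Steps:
L(q, P) = P² (L(q, P) = P²*1 = P²)
T(s) = 2*s (T(s) = s + s = 2*s)
n(O) = √(O + O²)
C(M, U) = 2*U
C(n(-7), 162) - 1*(-25783) = 2*162 - 1*(-25783) = 324 + 25783 = 26107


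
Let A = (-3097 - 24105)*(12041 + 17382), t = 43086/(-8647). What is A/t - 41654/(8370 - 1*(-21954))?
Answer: 5829579516229829/36292774 ≈ 1.6063e+8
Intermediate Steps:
t = -43086/8647 (t = 43086*(-1/8647) = -43086/8647 ≈ -4.9828)
A = -800364446 (A = -27202*29423 = -800364446)
A/t - 41654/(8370 - 1*(-21954)) = -800364446/(-43086/8647) - 41654/(8370 - 1*(-21954)) = -800364446*(-8647/43086) - 41654/(8370 + 21954) = 3460375682281/21543 - 41654/30324 = 3460375682281/21543 - 41654*1/30324 = 3460375682281/21543 - 20827/15162 = 5829579516229829/36292774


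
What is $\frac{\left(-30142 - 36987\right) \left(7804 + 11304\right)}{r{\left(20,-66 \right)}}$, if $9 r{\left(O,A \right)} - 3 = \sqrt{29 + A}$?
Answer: $- \frac{17316462582}{23} + \frac{5772154194 i \sqrt{37}}{23} \approx -7.5289 \cdot 10^{8} + 1.5266 \cdot 10^{9} i$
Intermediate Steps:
$r{\left(O,A \right)} = \frac{1}{3} + \frac{\sqrt{29 + A}}{9}$
$\frac{\left(-30142 - 36987\right) \left(7804 + 11304\right)}{r{\left(20,-66 \right)}} = \frac{\left(-30142 - 36987\right) \left(7804 + 11304\right)}{\frac{1}{3} + \frac{\sqrt{29 - 66}}{9}} = \frac{\left(-67129\right) 19108}{\frac{1}{3} + \frac{\sqrt{-37}}{9}} = - \frac{1282700932}{\frac{1}{3} + \frac{i \sqrt{37}}{9}}$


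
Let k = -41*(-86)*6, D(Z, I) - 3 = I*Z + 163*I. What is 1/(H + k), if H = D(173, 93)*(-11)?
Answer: -1/322605 ≈ -3.0998e-6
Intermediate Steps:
D(Z, I) = 3 + 163*I + I*Z (D(Z, I) = 3 + (I*Z + 163*I) = 3 + (163*I + I*Z) = 3 + 163*I + I*Z)
k = 21156 (k = 3526*6 = 21156)
H = -343761 (H = (3 + 163*93 + 93*173)*(-11) = (3 + 15159 + 16089)*(-11) = 31251*(-11) = -343761)
1/(H + k) = 1/(-343761 + 21156) = 1/(-322605) = -1/322605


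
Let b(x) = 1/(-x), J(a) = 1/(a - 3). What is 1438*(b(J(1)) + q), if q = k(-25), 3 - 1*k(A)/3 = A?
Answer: 123668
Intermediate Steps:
k(A) = 9 - 3*A
q = 84 (q = 9 - 3*(-25) = 9 + 75 = 84)
J(a) = 1/(-3 + a)
b(x) = -1/x
1438*(b(J(1)) + q) = 1438*(-1/(1/(-3 + 1)) + 84) = 1438*(-1/(1/(-2)) + 84) = 1438*(-1/(-½) + 84) = 1438*(-1*(-2) + 84) = 1438*(2 + 84) = 1438*86 = 123668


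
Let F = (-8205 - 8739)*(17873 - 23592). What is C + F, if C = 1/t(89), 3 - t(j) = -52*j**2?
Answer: 39913752444721/411895 ≈ 9.6903e+7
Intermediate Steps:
F = 96902736 (F = -16944*(-5719) = 96902736)
t(j) = 3 + 52*j**2 (t(j) = 3 - (-52)*j**2 = 3 + 52*j**2)
C = 1/411895 (C = 1/(3 + 52*89**2) = 1/(3 + 52*7921) = 1/(3 + 411892) = 1/411895 ≈ 2.4278e-6)
C + F = 1/411895 + 96902736 = 39913752444721/411895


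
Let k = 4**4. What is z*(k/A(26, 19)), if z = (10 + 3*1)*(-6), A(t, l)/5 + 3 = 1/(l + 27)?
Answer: 918528/685 ≈ 1340.9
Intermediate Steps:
A(t, l) = -15 + 5/(27 + l) (A(t, l) = -15 + 5/(l + 27) = -15 + 5/(27 + l))
k = 256
z = -78 (z = (10 + 3)*(-6) = 13*(-6) = -78)
z*(k/A(26, 19)) = -19968/(5*(-80 - 3*19)/(27 + 19)) = -19968/(5*(-80 - 57)/46) = -19968/(5*(1/46)*(-137)) = -19968/(-685/46) = -19968*(-46)/685 = -78*(-11776/685) = 918528/685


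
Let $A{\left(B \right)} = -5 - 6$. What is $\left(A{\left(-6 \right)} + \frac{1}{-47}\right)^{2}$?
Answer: $\frac{268324}{2209} \approx 121.47$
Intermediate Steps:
$A{\left(B \right)} = -11$
$\left(A{\left(-6 \right)} + \frac{1}{-47}\right)^{2} = \left(-11 + \frac{1}{-47}\right)^{2} = \left(-11 - \frac{1}{47}\right)^{2} = \left(- \frac{518}{47}\right)^{2} = \frac{268324}{2209}$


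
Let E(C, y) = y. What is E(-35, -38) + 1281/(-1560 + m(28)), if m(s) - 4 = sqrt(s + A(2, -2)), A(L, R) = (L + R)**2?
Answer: -7832945/201759 - 427*sqrt(7)/403518 ≈ -38.826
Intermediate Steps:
m(s) = 4 + sqrt(s) (m(s) = 4 + sqrt(s + (2 - 2)**2) = 4 + sqrt(s + 0**2) = 4 + sqrt(s + 0) = 4 + sqrt(s))
E(-35, -38) + 1281/(-1560 + m(28)) = -38 + 1281/(-1560 + (4 + sqrt(28))) = -38 + 1281/(-1560 + (4 + 2*sqrt(7))) = -38 + 1281/(-1556 + 2*sqrt(7))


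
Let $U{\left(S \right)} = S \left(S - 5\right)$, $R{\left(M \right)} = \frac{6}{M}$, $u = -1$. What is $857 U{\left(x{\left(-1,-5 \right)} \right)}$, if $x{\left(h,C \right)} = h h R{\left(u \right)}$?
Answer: $56562$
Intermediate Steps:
$x{\left(h,C \right)} = - 6 h^{2}$ ($x{\left(h,C \right)} = h h \frac{6}{-1} = h^{2} \cdot 6 \left(-1\right) = h^{2} \left(-6\right) = - 6 h^{2}$)
$U{\left(S \right)} = S \left(-5 + S\right)$
$857 U{\left(x{\left(-1,-5 \right)} \right)} = 857 - 6 \left(-1\right)^{2} \left(-5 - 6 \left(-1\right)^{2}\right) = 857 \left(-6\right) 1 \left(-5 - 6\right) = 857 \left(- 6 \left(-5 - 6\right)\right) = 857 \left(\left(-6\right) \left(-11\right)\right) = 857 \cdot 66 = 56562$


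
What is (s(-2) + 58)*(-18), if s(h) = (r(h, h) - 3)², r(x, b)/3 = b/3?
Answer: -1494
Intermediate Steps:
r(x, b) = b (r(x, b) = 3*(b/3) = b)
s(h) = (-3 + h)² (s(h) = (h - 3)² = (-3 + h)²)
(s(-2) + 58)*(-18) = ((-3 - 2)² + 58)*(-18) = ((-5)² + 58)*(-18) = (25 + 58)*(-18) = 83*(-18) = -1494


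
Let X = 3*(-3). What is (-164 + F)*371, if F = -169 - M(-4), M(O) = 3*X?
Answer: -113526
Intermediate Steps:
X = -9
M(O) = -27 (M(O) = 3*(-9) = -27)
F = -142 (F = -169 - 1*(-27) = -169 + 27 = -142)
(-164 + F)*371 = (-164 - 142)*371 = -306*371 = -113526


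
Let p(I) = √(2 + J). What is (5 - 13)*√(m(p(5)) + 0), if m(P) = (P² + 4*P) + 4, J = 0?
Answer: -8*√(6 + 4*√2) ≈ -27.314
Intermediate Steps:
p(I) = √2 (p(I) = √(2 + 0) = √2)
m(P) = 4 + P² + 4*P
(5 - 13)*√(m(p(5)) + 0) = (5 - 13)*√((4 + (√2)² + 4*√2) + 0) = -8*√((4 + 2 + 4*√2) + 0) = -8*√((6 + 4*√2) + 0) = -8*√(6 + 4*√2)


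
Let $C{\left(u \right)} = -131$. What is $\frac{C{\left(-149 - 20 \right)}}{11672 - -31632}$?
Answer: $- \frac{131}{43304} \approx -0.0030251$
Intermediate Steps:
$\frac{C{\left(-149 - 20 \right)}}{11672 - -31632} = - \frac{131}{11672 - -31632} = - \frac{131}{11672 + 31632} = - \frac{131}{43304}$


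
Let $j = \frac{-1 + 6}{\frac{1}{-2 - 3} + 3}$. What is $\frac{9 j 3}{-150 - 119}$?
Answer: $- \frac{675}{3766} \approx -0.17924$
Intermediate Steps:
$j = \frac{25}{14}$ ($j = \frac{5}{\frac{1}{-5} + 3} = \frac{5}{- \frac{1}{5} + 3} = \frac{5}{\frac{14}{5}} = 5 \cdot \frac{5}{14} = \frac{25}{14} \approx 1.7857$)
$\frac{9 j 3}{-150 - 119} = \frac{9 \cdot \frac{25}{14} \cdot 3}{-150 - 119} = \frac{\frac{225}{14} \cdot 3}{-269} = \left(- \frac{1}{269}\right) \frac{675}{14} = - \frac{675}{3766}$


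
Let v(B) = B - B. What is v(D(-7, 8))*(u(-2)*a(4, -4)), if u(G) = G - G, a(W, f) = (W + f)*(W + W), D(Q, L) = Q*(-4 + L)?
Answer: 0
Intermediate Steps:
v(B) = 0
a(W, f) = 2*W*(W + f) (a(W, f) = (W + f)*(2*W) = 2*W*(W + f))
u(G) = 0
v(D(-7, 8))*(u(-2)*a(4, -4)) = 0*(0*(2*4*(4 - 4))) = 0*(0*(2*4*0)) = 0*(0*0) = 0*0 = 0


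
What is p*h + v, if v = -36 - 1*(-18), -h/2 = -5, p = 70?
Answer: 682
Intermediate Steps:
h = 10 (h = -2*(-5) = 10)
v = -18 (v = -36 + 18 = -18)
p*h + v = 70*10 - 18 = 700 - 18 = 682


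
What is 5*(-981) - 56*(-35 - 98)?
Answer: 2543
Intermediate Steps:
5*(-981) - 56*(-35 - 98) = -4905 - 56*(-133) = -4905 - 1*(-7448) = -4905 + 7448 = 2543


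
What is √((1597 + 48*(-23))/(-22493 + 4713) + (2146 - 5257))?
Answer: I*√245871054485/8890 ≈ 55.777*I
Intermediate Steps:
√((1597 + 48*(-23))/(-22493 + 4713) + (2146 - 5257)) = √((1597 - 1104)/(-17780) - 3111) = √(493*(-1/17780) - 3111) = √(-493/17780 - 3111) = √(-55314073/17780) = I*√245871054485/8890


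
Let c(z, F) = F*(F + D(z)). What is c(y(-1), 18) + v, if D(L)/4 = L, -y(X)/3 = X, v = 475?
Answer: 1015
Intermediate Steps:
y(X) = -3*X
D(L) = 4*L
c(z, F) = F*(F + 4*z)
c(y(-1), 18) + v = 18*(18 + 4*(-3*(-1))) + 475 = 18*(18 + 4*3) + 475 = 18*(18 + 12) + 475 = 18*30 + 475 = 540 + 475 = 1015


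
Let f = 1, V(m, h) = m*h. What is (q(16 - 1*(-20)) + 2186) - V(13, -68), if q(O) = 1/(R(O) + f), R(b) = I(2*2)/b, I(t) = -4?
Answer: 24569/8 ≈ 3071.1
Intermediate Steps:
V(m, h) = h*m
R(b) = -4/b
q(O) = 1/(1 - 4/O) (q(O) = 1/(-4/O + 1) = 1/(1 - 4/O))
(q(16 - 1*(-20)) + 2186) - V(13, -68) = ((16 - 1*(-20))/(-4 + (16 - 1*(-20))) + 2186) - (-68)*13 = ((16 + 20)/(-4 + (16 + 20)) + 2186) - 1*(-884) = (36/(-4 + 36) + 2186) + 884 = (36/32 + 2186) + 884 = (36*(1/32) + 2186) + 884 = (9/8 + 2186) + 884 = 17497/8 + 884 = 24569/8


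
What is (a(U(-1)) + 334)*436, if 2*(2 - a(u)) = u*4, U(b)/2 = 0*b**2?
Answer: 146496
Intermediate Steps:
U(b) = 0 (U(b) = 2*(0*b**2) = 2*0 = 0)
a(u) = 2 - 2*u (a(u) = 2 - u*4/2 = 2 - 2*u)
(a(U(-1)) + 334)*436 = ((2 - 2*0) + 334)*436 = ((2 + 0) + 334)*436 = (2 + 334)*436 = 336*436 = 146496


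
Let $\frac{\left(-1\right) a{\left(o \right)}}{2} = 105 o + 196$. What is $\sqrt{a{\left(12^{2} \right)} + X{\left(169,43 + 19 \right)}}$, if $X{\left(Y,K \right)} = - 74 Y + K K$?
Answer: $3 i \sqrt{4366} \approx 198.23 i$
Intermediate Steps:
$a{\left(o \right)} = -392 - 210 o$ ($a{\left(o \right)} = - 2 \left(105 o + 196\right) = - 2 \left(196 + 105 o\right) = -392 - 210 o$)
$X{\left(Y,K \right)} = K^{2} - 74 Y$ ($X{\left(Y,K \right)} = - 74 Y + K^{2} = K^{2} - 74 Y$)
$\sqrt{a{\left(12^{2} \right)} + X{\left(169,43 + 19 \right)}} = \sqrt{\left(-392 - 210 \cdot 12^{2}\right) + \left(\left(43 + 19\right)^{2} - 12506\right)} = \sqrt{\left(-392 - 30240\right) - \left(12506 - 62^{2}\right)} = \sqrt{\left(-392 - 30240\right) + \left(3844 - 12506\right)} = \sqrt{-30632 - 8662} = \sqrt{-39294} = 3 i \sqrt{4366}$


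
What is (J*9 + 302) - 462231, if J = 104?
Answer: -460993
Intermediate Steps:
(J*9 + 302) - 462231 = (104*9 + 302) - 462231 = (936 + 302) - 462231 = 1238 - 462231 = -460993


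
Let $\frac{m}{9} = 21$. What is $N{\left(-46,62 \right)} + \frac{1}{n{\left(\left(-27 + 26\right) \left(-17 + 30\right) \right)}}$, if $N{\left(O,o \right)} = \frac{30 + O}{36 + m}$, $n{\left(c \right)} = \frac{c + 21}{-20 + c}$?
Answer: $- \frac{7553}{1800} \approx -4.1961$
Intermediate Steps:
$m = 189$ ($m = 9 \cdot 21 = 189$)
$n{\left(c \right)} = \frac{21 + c}{-20 + c}$
$N{\left(O,o \right)} = \frac{2}{15} + \frac{O}{225}$ ($N{\left(O,o \right)} = \frac{30 + O}{36 + 189} = \frac{30 + O}{225} = \left(30 + O\right) \frac{1}{225} = \frac{2}{15} + \frac{O}{225}$)
$N{\left(-46,62 \right)} + \frac{1}{n{\left(\left(-27 + 26\right) \left(-17 + 30\right) \right)}} = \left(\frac{2}{15} + \frac{1}{225} \left(-46\right)\right) + \frac{1}{\frac{1}{-20 + \left(-27 + 26\right) \left(-17 + 30\right)} \left(21 + \left(-27 + 26\right) \left(-17 + 30\right)\right)} = \left(\frac{2}{15} - \frac{46}{225}\right) + \frac{1}{\frac{1}{-20 - 13} \left(21 - 13\right)} = - \frac{16}{225} + \frac{1}{\frac{1}{-20 - 13} \left(21 - 13\right)} = - \frac{16}{225} + \frac{1}{\frac{1}{-33} \cdot 8} = - \frac{16}{225} + \frac{1}{\left(- \frac{1}{33}\right) 8} = - \frac{16}{225} + \frac{1}{- \frac{8}{33}} = - \frac{16}{225} - \frac{33}{8} = - \frac{7553}{1800}$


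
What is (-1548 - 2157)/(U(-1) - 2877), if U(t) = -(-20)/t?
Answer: 3705/2897 ≈ 1.2789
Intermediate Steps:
U(t) = 20/t
(-1548 - 2157)/(U(-1) - 2877) = (-1548 - 2157)/(20/(-1) - 2877) = -3705/(20*(-1) - 2877) = -3705/(-20 - 2877) = -3705/(-2897) = -3705*(-1/2897) = 3705/2897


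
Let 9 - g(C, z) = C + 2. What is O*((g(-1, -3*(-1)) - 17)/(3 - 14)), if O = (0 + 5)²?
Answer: 225/11 ≈ 20.455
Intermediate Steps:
g(C, z) = 7 - C (g(C, z) = 9 - (C + 2) = 9 - (2 + C) = 9 + (-2 - C) = 7 - C)
O = 25 (O = 5² = 25)
O*((g(-1, -3*(-1)) - 17)/(3 - 14)) = 25*(((7 - 1*(-1)) - 17)/(3 - 14)) = 25*(((7 + 1) - 17)/(-11)) = 25*((8 - 17)*(-1/11)) = 25*(-9*(-1/11)) = 25*(9/11) = 225/11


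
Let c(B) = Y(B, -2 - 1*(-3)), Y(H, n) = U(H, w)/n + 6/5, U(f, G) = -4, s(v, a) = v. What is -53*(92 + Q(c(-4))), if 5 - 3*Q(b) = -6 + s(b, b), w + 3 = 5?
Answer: -25599/5 ≈ -5119.8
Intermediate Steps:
w = 2 (w = -3 + 5 = 2)
Y(H, n) = 6/5 - 4/n (Y(H, n) = -4/n + 6/5 = 6/5 - 4/n)
c(B) = -14/5 (c(B) = 6/5 - 4/(-2 - 1*(-3)) = 6/5 - 4/(-2 + 3) = 6/5 - 4/1 = 6/5 - 4*1 = 6/5 - 4 = -14/5)
Q(b) = 11/3 - b/3 (Q(b) = 5/3 - (-6 + b)/3 = 5/3 + (2 - b/3) = 11/3 - b/3)
-53*(92 + Q(c(-4))) = -53*(92 + (11/3 - 1/3*(-14/5))) = -53*(92 + (11/3 + 14/15)) = -53*(92 + 23/5) = -53*483/5 = -25599/5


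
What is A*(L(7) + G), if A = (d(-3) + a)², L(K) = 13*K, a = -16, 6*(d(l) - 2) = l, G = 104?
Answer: 163995/4 ≈ 40999.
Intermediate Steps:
d(l) = 2 + l/6
A = 841/4 (A = ((2 + (⅙)*(-3)) - 16)² = ((2 - ½) - 16)² = (3/2 - 16)² = (-29/2)² = 841/4 ≈ 210.25)
A*(L(7) + G) = 841*(13*7 + 104)/4 = 841*(91 + 104)/4 = (841/4)*195 = 163995/4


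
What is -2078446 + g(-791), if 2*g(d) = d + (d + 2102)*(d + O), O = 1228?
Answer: -1792388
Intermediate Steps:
g(d) = d/2 + (1228 + d)*(2102 + d)/2 (g(d) = (d + (d + 2102)*(d + 1228))/2 = (d + (2102 + d)*(1228 + d))/2 = (d + (1228 + d)*(2102 + d))/2 = d/2 + (1228 + d)*(2102 + d)/2)
-2078446 + g(-791) = -2078446 + (1290628 + (1/2)*(-791)**2 + (3331/2)*(-791)) = -2078446 + (1290628 + (1/2)*625681 - 2634821/2) = -2078446 + (1290628 + 625681/2 - 2634821/2) = -2078446 + 286058 = -1792388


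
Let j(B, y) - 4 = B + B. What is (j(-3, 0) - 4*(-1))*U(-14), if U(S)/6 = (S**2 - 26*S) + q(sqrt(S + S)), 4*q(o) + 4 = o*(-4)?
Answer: 6708 - 24*I*sqrt(7) ≈ 6708.0 - 63.498*I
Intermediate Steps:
q(o) = -1 - o (q(o) = -1 + (o*(-4))/4 = -1 + (-4*o)/4 = -1 - o)
j(B, y) = 4 + 2*B (j(B, y) = 4 + (B + B) = 4 + 2*B)
U(S) = -6 - 156*S + 6*S**2 - 6*sqrt(2)*sqrt(S) (U(S) = 6*((S**2 - 26*S) + (-1 - sqrt(S + S))) = 6*((S**2 - 26*S) + (-1 - sqrt(2*S))) = 6*((S**2 - 26*S) + (-1 - sqrt(2)*sqrt(S))) = 6*(-1 + S**2 - 26*S - sqrt(2)*sqrt(S)) = -6 - 156*S + 6*S**2 - 6*sqrt(2)*sqrt(S))
(j(-3, 0) - 4*(-1))*U(-14) = ((4 + 2*(-3)) - 4*(-1))*(-6 - 156*(-14) + 6*(-14)**2 - 6*sqrt(2)*sqrt(-14)) = ((4 - 6) + 4)*(-6 + 2184 + 6*196 - 6*sqrt(2)*I*sqrt(14)) = (-2 + 4)*(-6 + 2184 + 1176 - 12*I*sqrt(7)) = 2*(3354 - 12*I*sqrt(7)) = 6708 - 24*I*sqrt(7)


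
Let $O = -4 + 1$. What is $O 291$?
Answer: $-873$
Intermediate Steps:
$O = -3$
$O 291 = \left(-3\right) 291 = -873$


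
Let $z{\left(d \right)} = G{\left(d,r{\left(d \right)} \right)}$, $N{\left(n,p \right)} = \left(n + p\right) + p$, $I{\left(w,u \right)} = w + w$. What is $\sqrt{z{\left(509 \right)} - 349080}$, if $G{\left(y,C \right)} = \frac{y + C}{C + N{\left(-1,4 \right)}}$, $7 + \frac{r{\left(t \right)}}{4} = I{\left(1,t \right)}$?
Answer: $\frac{3 i \sqrt{6555653}}{13} \approx 590.86 i$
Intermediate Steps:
$I{\left(w,u \right)} = 2 w$
$N{\left(n,p \right)} = n + 2 p$
$r{\left(t \right)} = -20$ ($r{\left(t \right)} = -28 + 4 \cdot 2 \cdot 1 = -28 + 4 \cdot 2 = -28 + 8 = -20$)
$G{\left(y,C \right)} = \frac{C + y}{7 + C}$ ($G{\left(y,C \right)} = \frac{y + C}{C + \left(-1 + 2 \cdot 4\right)} = \frac{C + y}{C + \left(-1 + 8\right)} = \frac{C + y}{C + 7} = \frac{C + y}{7 + C}$)
$z{\left(d \right)} = \frac{20}{13} - \frac{d}{13}$ ($z{\left(d \right)} = \frac{-20 + d}{7 - 20} = \frac{-20 + d}{-13} = - \frac{-20 + d}{13} = \frac{20}{13} - \frac{d}{13}$)
$\sqrt{z{\left(509 \right)} - 349080} = \sqrt{\left(\frac{20}{13} - \frac{509}{13}\right) - 349080} = \sqrt{- \frac{489}{13} - 349080} = \sqrt{- \frac{4538529}{13}} = \frac{3 i \sqrt{6555653}}{13}$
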